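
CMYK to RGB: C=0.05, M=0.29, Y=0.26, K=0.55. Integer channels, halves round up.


R = 255 × (1-C) × (1-K) = 255 × 0.95 × 0.45 = 109.0125 → 109
G = 255 × (1-M) × (1-K) = 255 × 0.71 × 0.45 = 81.4725 → 81
B = 255 × (1-Y) × (1-K) = 255 × 0.74 × 0.45 = 84.915 → 85
= RGB(109, 81, 85)


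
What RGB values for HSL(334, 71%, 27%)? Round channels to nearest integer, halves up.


H=334°, S=0.71, L=0.27
C = (1-|2L-1|)×S = (1-|-0.46|)×0.71 = 0.3834
H' = H/60 = 334/60 ≈ 5.5667; X = C×(1-|H' mod 2 - 1|) = 0.16614
m = L - C/2 = 0.27 - 0.1917 = 0.0783
Sector ⌊H'⌋ = 5 → (R',G',B') = (0.3834, 0.0, 0.16614)
RGB = ((R'+m)×255, (G'+m)×255, (B'+m)×255) = (117.7335, 19.9665, 62.3322)
Round half up → RGB(118, 20, 62)


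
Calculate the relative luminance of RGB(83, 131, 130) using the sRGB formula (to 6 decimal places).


Linearize each channel (sRGB transfer function): c = v/255; c_lin = c/12.92 if c ≤ 0.04045, else ((c+0.055)/1.055)^2.4
  R: 83/255 ≈ 0.325490 > 0.04045 → ((0.325490+0.055)/1.055)^2.4 ≈ 0.086500
  G: 131/255 ≈ 0.513725 > 0.04045 → ((0.513725+0.055)/1.055)^2.4 ≈ 0.226966
  B: 130/255 ≈ 0.509804 > 0.04045 → ((0.509804+0.055)/1.055)^2.4 ≈ 0.223228
R_lin = 0.086500, G_lin = 0.226966, B_lin = 0.223228
L = 0.2126×R + 0.7152×G + 0.0722×B
L = 0.2126×0.086500 + 0.7152×0.226966 + 0.0722×0.223228
L ≈ 0.196833


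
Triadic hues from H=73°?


Triadic: equally spaced at 120° intervals
H1 = 73°
H2 = (73 + 120) mod 360 = 193°
H3 = (73 + 240) mod 360 = 313°
Triadic = 73°, 193°, 313°


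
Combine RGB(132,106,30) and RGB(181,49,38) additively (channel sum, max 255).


Additive: each channel = min(255, C₁+C₂)
R: 132+181 = 313 → 255
G: 106+49 = 155 → 155
B: 30+38 = 68 → 68
= RGB(255, 155, 68)


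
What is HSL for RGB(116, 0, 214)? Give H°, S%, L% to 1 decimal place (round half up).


Normalize: R'=116/255≈0.4549, G'=0/255≈0.0000, B'=214/255≈0.8392
Max=214/255, Min=0/255, Δ=Max-Min=214/255
L = (Max+Min)/2 = (214+0)/510 = 214/510 = 0.41960… → L = 42.0%
L ≤ 0.5 → S = Δ/(Max+Min) = 214/(214+0) = 214/214 = 1 → S = 100.0%
(the 1/255 factors cancel in S and H, so raw channel differences can be used)
Max is B' → H = 60 × ((R-G)/Δ + 4) = 60 × ((116-0)/214 + 4)
  116/214 + 4 = 0.5420… + 4 = 4.5420…
  H = 60 × 4.5420… = 272.523…° → H = 272.5°
= HSL(272.5°, 100.0%, 42.0%)


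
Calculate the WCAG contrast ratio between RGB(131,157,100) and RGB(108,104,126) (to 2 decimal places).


Linearize each sRGB channel c=v/255: c/12.92 if c ≤ 0.04045 else ((c+0.055)/1.055)^2.4
L = 0.2126×R_lin + 0.7152×G_lin + 0.0722×B_lin
Color 1 (131,157,100):
  R=131: 131/255≈0.5137 > 0.04045 → ((0.5137+0.055)/1.055)^2.4 ≈ 0.22697
  G=157: 157/255≈0.6157 > 0.04045 → ((0.6157+0.055)/1.055)^2.4 ≈ 0.33716
  B=100: 100/255≈0.3922 > 0.04045 → ((0.3922+0.055)/1.055)^2.4 ≈ 0.12744
  L1 = 0.2126×0.22697 + 0.7152×0.33716 + 0.0722×0.12744 ≈ 0.29859
Color 2 (108,104,126):
  R=108: 108/255≈0.4235 > 0.04045 → ((0.4235+0.055)/1.055)^2.4 ≈ 0.14996
  G=104: 104/255≈0.4078 > 0.04045 → ((0.4078+0.055)/1.055)^2.4 ≈ 0.13843
  B=126: 126/255≈0.4941 > 0.04045 → ((0.4941+0.055)/1.055)^2.4 ≈ 0.20864
  L2 = 0.2126×0.14996 + 0.7152×0.13843 + 0.0722×0.20864 ≈ 0.14595
Lighter = 0.29859, Darker = 0.14595
Ratio = (L_lighter + 0.05) / (L_darker + 0.05)
Ratio = (0.29859 + 0.05) / (0.14595 + 0.05) = 0.34859 / 0.19595 ≈ 1.7790
Ratio ≈ 1.78:1


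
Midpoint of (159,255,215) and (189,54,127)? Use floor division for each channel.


Midpoint: each channel = ⌊(C₁+C₂)/2⌋
R: ⌊(159+189)/2⌋ = 174
G: ⌊(255+54)/2⌋ = 154
B: ⌊(215+127)/2⌋ = 171
= RGB(174, 154, 171)


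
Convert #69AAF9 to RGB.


69 → 105 (R)
AA → 170 (G)
F9 → 249 (B)
= RGB(105, 170, 249)


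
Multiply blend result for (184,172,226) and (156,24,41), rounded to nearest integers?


Multiply: C = A×B/255, rounded to nearest integer
R: 184×156/255 = 28704/255 ≈ 112.565 → 113
G: 172×24/255 = 4128/255 ≈ 16.188 → 16
B: 226×41/255 = 9266/255 ≈ 36.337 → 36
= RGB(113, 16, 36)


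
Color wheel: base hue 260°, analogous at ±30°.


Base hue: 260°
Left analog: (260 - 30) mod 360 = 230°
Right analog: (260 + 30) mod 360 = 290°
Analogous hues = 230° and 290°


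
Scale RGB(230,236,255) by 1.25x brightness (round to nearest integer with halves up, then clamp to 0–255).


Multiply each channel by 1.25, round half up, clamp to [0, 255]
R: 230×1.25 = 287.5 → round → 288 → clamp → 255
G: 236×1.25 = 295 → clamp → 255
B: 255×1.25 = 318.75 → round → 319 → clamp → 255
= RGB(255, 255, 255)


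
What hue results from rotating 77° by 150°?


New hue = (H + rotation) mod 360
New hue = (77 + 150) mod 360
= 227 mod 360
= 227°


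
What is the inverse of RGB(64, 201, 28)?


Invert: (255-R, 255-G, 255-B)
R: 255-64 = 191
G: 255-201 = 54
B: 255-28 = 227
= RGB(191, 54, 227)


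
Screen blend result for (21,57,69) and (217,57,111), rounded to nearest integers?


Screen: C = 255 - (255-A)×(255-B)/255, rounded to nearest integer
R: 255 - (255-21)×(255-217)/255 = 255 - 8892/255 ≈ 255 - 34.871 = 220.129 → 220
G: 255 - (255-57)×(255-57)/255 = 255 - 39204/255 ≈ 255 - 153.741 = 101.259 → 101
B: 255 - (255-69)×(255-111)/255 = 255 - 26784/255 ≈ 255 - 105.035 = 149.965 → 150
= RGB(220, 101, 150)


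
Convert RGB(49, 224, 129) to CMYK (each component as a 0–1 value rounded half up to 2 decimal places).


R'=49/255≈0.1922, G'=224/255≈0.8784, B'=129/255≈0.5059
K = 1 - max(R',G',B') = 1 - 224/255 = 31/255 = 0.12156… → 0.12
(1-R'-K)/(1-K) simplifies to (max-R)/max with max = 224:
C = (224-49)/224 = 175/224 = 0.78125 → 0.78
M = (224-224)/224 = 0/224 = 0 → 0.00
Y = (224-129)/224 = 95/224 = 0.42410… → 0.42
= CMYK(0.78, 0.00, 0.42, 0.12)


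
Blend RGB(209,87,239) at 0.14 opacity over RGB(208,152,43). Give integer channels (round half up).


C = α×F + (1-α)×B, with 1-α = 0.86
R: 0.14×209 + 0.86×208 = 29.26 + 178.88 = 208.14 → 208
G: 0.14×87 + 0.86×152 = 12.18 + 130.72 = 142.90 → 143
B: 0.14×239 + 0.86×43 = 33.46 + 36.98 = 70.44 → 70
= RGB(208, 143, 70)


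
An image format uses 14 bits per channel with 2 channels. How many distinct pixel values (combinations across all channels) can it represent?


Total bits = 14 bits/channel × 2 channels = 28 bits
Distinct pixel values = 2^28
= 268,435,456 pixel values


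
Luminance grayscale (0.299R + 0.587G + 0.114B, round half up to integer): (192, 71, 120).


Gray = 0.299×R + 0.587×G + 0.114×B
Gray = 0.299×192 + 0.587×71 + 0.114×120
Gray = 57.408 + 41.677 + 13.680
Gray = 112.765 → round half up → 113
Gray = 113


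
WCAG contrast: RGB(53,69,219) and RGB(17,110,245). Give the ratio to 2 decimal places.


Linearize each sRGB channel c=v/255: c/12.92 if c ≤ 0.04045 else ((c+0.055)/1.055)^2.4
L = 0.2126×R_lin + 0.7152×G_lin + 0.0722×B_lin
Color 1 (53,69,219):
  R=53: 53/255≈0.2078 > 0.04045 → ((0.2078+0.055)/1.055)^2.4 ≈ 0.03560
  G=69: 69/255≈0.2706 > 0.04045 → ((0.2706+0.055)/1.055)^2.4 ≈ 0.05951
  B=219: 219/255≈0.8588 > 0.04045 → ((0.8588+0.055)/1.055)^2.4 ≈ 0.70838
  L1 = 0.2126×0.03560 + 0.7152×0.05951 + 0.0722×0.70838 ≈ 0.10128
Color 2 (17,110,245):
  R=17: 17/255≈0.0667 > 0.04045 → ((0.0667+0.055)/1.055)^2.4 ≈ 0.00561
  G=110: 110/255≈0.4314 > 0.04045 → ((0.4314+0.055)/1.055)^2.4 ≈ 0.15593
  B=245: 245/255≈0.9608 > 0.04045 → ((0.9608+0.055)/1.055)^2.4 ≈ 0.91310
  L2 = 0.2126×0.00561 + 0.7152×0.15593 + 0.0722×0.91310 ≈ 0.17864
Lighter = 0.17864, Darker = 0.10128
Ratio = (L_lighter + 0.05) / (L_darker + 0.05)
Ratio = (0.17864 + 0.05) / (0.10128 + 0.05) = 0.22864 / 0.15128 ≈ 1.5114
Ratio ≈ 1.51:1


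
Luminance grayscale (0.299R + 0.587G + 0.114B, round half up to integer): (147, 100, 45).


Gray = 0.299×R + 0.587×G + 0.114×B
Gray = 0.299×147 + 0.587×100 + 0.114×45
Gray = 43.953 + 58.700 + 5.130
Gray = 107.783 → round half up → 108
Gray = 108


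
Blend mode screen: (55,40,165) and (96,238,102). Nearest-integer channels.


Screen: C = 255 - (255-A)×(255-B)/255, rounded to nearest integer
R: 255 - (255-55)×(255-96)/255 = 255 - 31800/255 ≈ 255 - 124.706 = 130.294 → 130
G: 255 - (255-40)×(255-238)/255 = 255 - 3655/255 ≈ 255 - 14.333 = 240.667 → 241
B: 255 - (255-165)×(255-102)/255 = 255 - 13770/255 ≈ 255 - 54.000 = 201.000 → 201
= RGB(130, 241, 201)


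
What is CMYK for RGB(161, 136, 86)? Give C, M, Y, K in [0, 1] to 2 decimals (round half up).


R'=161/255≈0.6314, G'=136/255≈0.5333, B'=86/255≈0.3373
K = 1 - max(R',G',B') = 1 - 161/255 = 94/255 = 0.36862… → 0.37
(1-R'-K)/(1-K) simplifies to (max-R)/max with max = 161:
C = (161-161)/161 = 0/161 = 0 → 0.00
M = (161-136)/161 = 25/161 = 0.15527… → 0.16
Y = (161-86)/161 = 75/161 = 0.46583… → 0.47
= CMYK(0.00, 0.16, 0.47, 0.37)


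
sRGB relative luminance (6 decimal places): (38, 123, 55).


Linearize each channel (sRGB transfer function): c = v/255; c_lin = c/12.92 if c ≤ 0.04045, else ((c+0.055)/1.055)^2.4
  R: 38/255 ≈ 0.149020 > 0.04045 → ((0.149020+0.055)/1.055)^2.4 ≈ 0.019382
  G: 123/255 ≈ 0.482353 > 0.04045 → ((0.482353+0.055)/1.055)^2.4 ≈ 0.198069
  B: 55/255 ≈ 0.215686 > 0.04045 → ((0.215686+0.055)/1.055)^2.4 ≈ 0.038204
R_lin = 0.019382, G_lin = 0.198069, B_lin = 0.038204
L = 0.2126×R + 0.7152×G + 0.0722×B
L = 0.2126×0.019382 + 0.7152×0.198069 + 0.0722×0.038204
L ≈ 0.148538


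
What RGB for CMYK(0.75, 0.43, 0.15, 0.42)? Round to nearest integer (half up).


R = 255 × (1-C) × (1-K) = 255 × 0.25 × 0.58 = 36.975 → 37
G = 255 × (1-M) × (1-K) = 255 × 0.57 × 0.58 = 84.303 → 84
B = 255 × (1-Y) × (1-K) = 255 × 0.85 × 0.58 = 125.715 → 126
= RGB(37, 84, 126)


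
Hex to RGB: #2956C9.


29 → 41 (R)
56 → 86 (G)
C9 → 201 (B)
= RGB(41, 86, 201)


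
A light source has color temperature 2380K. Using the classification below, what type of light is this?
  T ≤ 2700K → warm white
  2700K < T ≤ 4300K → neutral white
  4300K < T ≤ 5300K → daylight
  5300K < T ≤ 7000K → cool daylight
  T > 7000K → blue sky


Temperature: 2380K
2380K ≤ 2700K → warm white
Classification: warm white


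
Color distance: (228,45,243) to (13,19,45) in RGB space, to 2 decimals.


d = √[(R₁-R₂)² + (G₁-G₂)² + (B₁-B₂)²]
d = √[(228-13)² + (45-19)² + (243-45)²]
d = √[46225 + 676 + 39204]
d = √86105
d ≈ 293.44


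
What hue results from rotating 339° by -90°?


New hue = (H + rotation) mod 360
New hue = (339 -90) mod 360
= 249 mod 360
= 249°


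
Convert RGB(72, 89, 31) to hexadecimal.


R = 72 → 48 (hex)
G = 89 → 59 (hex)
B = 31 → 1F (hex)
Hex = #48591F


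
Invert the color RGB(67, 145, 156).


Invert: (255-R, 255-G, 255-B)
R: 255-67 = 188
G: 255-145 = 110
B: 255-156 = 99
= RGB(188, 110, 99)


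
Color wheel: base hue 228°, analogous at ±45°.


Base hue: 228°
Left analog: (228 - 45) mod 360 = 183°
Right analog: (228 + 45) mod 360 = 273°
Analogous hues = 183° and 273°


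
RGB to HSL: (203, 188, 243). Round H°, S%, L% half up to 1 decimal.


Normalize: R'=203/255≈0.7961, G'=188/255≈0.7373, B'=243/255≈0.9529
Max=243/255, Min=188/255, Δ=Max-Min=55/255
L = (Max+Min)/2 = (243+188)/510 = 431/510 = 0.84509… → L = 84.5%
L > 0.5 → S = Δ/(2-Max-Min) = 55/(510-243-188) = 55/79 = 0.69620… → S = 69.6%
(the 1/255 factors cancel in S and H, so raw channel differences can be used)
Max is B' → H = 60 × ((R-G)/Δ + 4) = 60 × ((203-188)/55 + 4)
  15/55 + 4 = 0.2727… + 4 = 4.2727…
  H = 60 × 4.2727… = 256.363…° → H = 256.4°
= HSL(256.4°, 69.6%, 84.5%)


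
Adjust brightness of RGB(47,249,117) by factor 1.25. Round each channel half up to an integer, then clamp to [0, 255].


Multiply each channel by 1.25, round half up, clamp to [0, 255]
R: 47×1.25 = 58.75 → round → 59
G: 249×1.25 = 311.25 → round → 311 → clamp → 255
B: 117×1.25 = 146.25 → round → 146
= RGB(59, 255, 146)


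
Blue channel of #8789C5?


Color: #8789C5
R = 87 = 135
G = 89 = 137
B = C5 = 197
Blue = 197


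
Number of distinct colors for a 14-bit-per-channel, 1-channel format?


Total bits = 14 bits/channel × 1 channels = 14 bits
Distinct colors = 2^14
= 16,384 colors


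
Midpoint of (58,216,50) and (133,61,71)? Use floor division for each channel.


Midpoint: each channel = ⌊(C₁+C₂)/2⌋
R: ⌊(58+133)/2⌋ = 95
G: ⌊(216+61)/2⌋ = 138
B: ⌊(50+71)/2⌋ = 60
= RGB(95, 138, 60)


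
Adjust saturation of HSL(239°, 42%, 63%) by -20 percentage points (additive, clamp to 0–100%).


Original S = 42%
Adjustment = -20 percentage points
New S = 42 + (-20) = 22
Clamp to [0, 100] → 22
= HSL(239°, 22%, 63%)


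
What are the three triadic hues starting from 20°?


Triadic: equally spaced at 120° intervals
H1 = 20°
H2 = (20 + 120) mod 360 = 140°
H3 = (20 + 240) mod 360 = 260°
Triadic = 20°, 140°, 260°


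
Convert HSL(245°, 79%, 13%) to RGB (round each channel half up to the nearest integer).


H=245°, S=0.79, L=0.13
C = (1-|2L-1|)×S = (1-|-0.74|)×0.79 = 0.2054
H' = H/60 = 245/60 ≈ 4.0833; X = C×(1-|H' mod 2 - 1|) ≈ 0.0171
m = L - C/2 = 0.13 - 0.1027 = 0.0273
Sector ⌊H'⌋ = 4 → (R',G',B') = (≈0.0171, 0.0, 0.2054)
RGB = ((R'+m)×255, (G'+m)×255, (B'+m)×255) = (11.32625, 6.9615, 59.3385)
Round half up → RGB(11, 7, 59)


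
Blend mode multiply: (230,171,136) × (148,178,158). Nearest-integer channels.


Multiply: C = A×B/255, rounded to nearest integer
R: 230×148/255 = 34040/255 ≈ 133.490 → 133
G: 171×178/255 = 30438/255 ≈ 119.365 → 119
B: 136×158/255 = 21488/255 ≈ 84.267 → 84
= RGB(133, 119, 84)


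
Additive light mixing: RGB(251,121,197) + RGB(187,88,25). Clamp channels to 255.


Additive: each channel = min(255, C₁+C₂)
R: 251+187 = 438 → 255
G: 121+88 = 209 → 209
B: 197+25 = 222 → 222
= RGB(255, 209, 222)


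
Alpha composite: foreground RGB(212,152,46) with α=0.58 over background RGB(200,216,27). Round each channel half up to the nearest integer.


C = α×F + (1-α)×B, with 1-α = 0.42
R: 0.58×212 + 0.42×200 = 122.96 + 84.00 = 206.96 → 207
G: 0.58×152 + 0.42×216 = 88.16 + 90.72 = 178.88 → 179
B: 0.58×46 + 0.42×27 = 26.68 + 11.34 = 38.02 → 38
= RGB(207, 179, 38)


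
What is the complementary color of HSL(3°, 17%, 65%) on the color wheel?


Complement = opposite side of color wheel = hue + 180°
H' = (3 + 180) mod 360 = 183°
S and L unchanged.
= HSL(183°, 17%, 65%)


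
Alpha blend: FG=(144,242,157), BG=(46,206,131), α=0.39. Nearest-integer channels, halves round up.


C = α×F + (1-α)×B, with 1-α = 0.61
R: 0.39×144 + 0.61×46 = 56.16 + 28.06 = 84.22 → 84
G: 0.39×242 + 0.61×206 = 94.38 + 125.66 = 220.04 → 220
B: 0.39×157 + 0.61×131 = 61.23 + 79.91 = 141.14 → 141
= RGB(84, 220, 141)


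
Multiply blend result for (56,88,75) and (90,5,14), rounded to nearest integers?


Multiply: C = A×B/255, rounded to nearest integer
R: 56×90/255 = 5040/255 ≈ 19.765 → 20
G: 88×5/255 = 440/255 ≈ 1.725 → 2
B: 75×14/255 = 1050/255 ≈ 4.118 → 4
= RGB(20, 2, 4)


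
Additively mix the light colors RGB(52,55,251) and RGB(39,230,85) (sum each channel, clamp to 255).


Additive: each channel = min(255, C₁+C₂)
R: 52+39 = 91 → 91
G: 55+230 = 285 → 255
B: 251+85 = 336 → 255
= RGB(91, 255, 255)


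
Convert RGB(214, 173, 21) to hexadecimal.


R = 214 → D6 (hex)
G = 173 → AD (hex)
B = 21 → 15 (hex)
Hex = #D6AD15


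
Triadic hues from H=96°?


Triadic: equally spaced at 120° intervals
H1 = 96°
H2 = (96 + 120) mod 360 = 216°
H3 = (96 + 240) mod 360 = 336°
Triadic = 96°, 216°, 336°


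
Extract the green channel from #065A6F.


Color: #065A6F
R = 06 = 6
G = 5A = 90
B = 6F = 111
Green = 90


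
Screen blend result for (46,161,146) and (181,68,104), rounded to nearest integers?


Screen: C = 255 - (255-A)×(255-B)/255, rounded to nearest integer
R: 255 - (255-46)×(255-181)/255 = 255 - 15466/255 ≈ 255 - 60.651 = 194.349 → 194
G: 255 - (255-161)×(255-68)/255 = 255 - 17578/255 ≈ 255 - 68.933 = 186.067 → 186
B: 255 - (255-146)×(255-104)/255 = 255 - 16459/255 ≈ 255 - 64.545 = 190.455 → 190
= RGB(194, 186, 190)


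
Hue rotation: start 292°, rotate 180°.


New hue = (H + rotation) mod 360
New hue = (292 + 180) mod 360
= 472 mod 360
= 112°


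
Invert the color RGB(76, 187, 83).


Invert: (255-R, 255-G, 255-B)
R: 255-76 = 179
G: 255-187 = 68
B: 255-83 = 172
= RGB(179, 68, 172)


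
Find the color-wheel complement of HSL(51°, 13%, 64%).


Complement = opposite side of color wheel = hue + 180°
H' = (51 + 180) mod 360 = 231°
S and L unchanged.
= HSL(231°, 13%, 64%)


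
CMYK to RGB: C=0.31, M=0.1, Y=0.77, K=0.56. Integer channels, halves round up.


R = 255 × (1-C) × (1-K) = 255 × 0.69 × 0.44 = 77.418 → 77
G = 255 × (1-M) × (1-K) = 255 × 0.90 × 0.44 = 100.98 → 101
B = 255 × (1-Y) × (1-K) = 255 × 0.23 × 0.44 = 25.806 → 26
= RGB(77, 101, 26)


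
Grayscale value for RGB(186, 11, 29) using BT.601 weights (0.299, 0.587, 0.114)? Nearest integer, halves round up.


Gray = 0.299×R + 0.587×G + 0.114×B
Gray = 0.299×186 + 0.587×11 + 0.114×29
Gray = 55.614 + 6.457 + 3.306
Gray = 65.377 → round half up → 65
Gray = 65


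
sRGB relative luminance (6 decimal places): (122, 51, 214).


Linearize each channel (sRGB transfer function): c = v/255; c_lin = c/12.92 if c ≤ 0.04045, else ((c+0.055)/1.055)^2.4
  R: 122/255 ≈ 0.478431 > 0.04045 → ((0.478431+0.055)/1.055)^2.4 ≈ 0.194618
  G: 51/255 ≈ 0.200000 > 0.04045 → ((0.200000+0.055)/1.055)^2.4 ≈ 0.033105
  B: 214/255 ≈ 0.839216 > 0.04045 → ((0.839216+0.055)/1.055)^2.4 ≈ 0.672443
R_lin = 0.194618, G_lin = 0.033105, B_lin = 0.672443
L = 0.2126×R + 0.7152×G + 0.0722×B
L = 0.2126×0.194618 + 0.7152×0.033105 + 0.0722×0.672443
L ≈ 0.113603


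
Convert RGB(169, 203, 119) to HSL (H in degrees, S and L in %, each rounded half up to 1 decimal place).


Normalize: R'=169/255≈0.6627, G'=203/255≈0.7961, B'=119/255≈0.4667
Max=203/255, Min=119/255, Δ=Max-Min=84/255
L = (Max+Min)/2 = (203+119)/510 = 322/510 = 0.63137… → L = 63.1%
L > 0.5 → S = Δ/(2-Max-Min) = 84/(510-203-119) = 84/188 = 0.44680… → S = 44.7%
(the 1/255 factors cancel in S and H, so raw channel differences can be used)
Max is G' → H = 60 × ((B-R)/Δ + 2) = 60 × ((119-169)/84 + 2)
  -50/84 + 2 = -0.5952… + 2 = 1.4047…
  H = 60 × 1.4047… = 84.285…° → H = 84.3°
= HSL(84.3°, 44.7%, 63.1%)


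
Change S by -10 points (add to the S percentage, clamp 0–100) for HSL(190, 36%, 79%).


Original S = 36%
Adjustment = -10 percentage points
New S = 36 + (-10) = 26
Clamp to [0, 100] → 26
= HSL(190°, 26%, 79%)


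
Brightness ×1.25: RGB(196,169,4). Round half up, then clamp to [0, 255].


Multiply each channel by 1.25, round half up, clamp to [0, 255]
R: 196×1.25 = 245
G: 169×1.25 = 211.25 → round → 211
B: 4×1.25 = 5
= RGB(245, 211, 5)


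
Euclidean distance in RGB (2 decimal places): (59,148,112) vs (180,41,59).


d = √[(R₁-R₂)² + (G₁-G₂)² + (B₁-B₂)²]
d = √[(59-180)² + (148-41)² + (112-59)²]
d = √[14641 + 11449 + 2809]
d = √28899
d ≈ 170.00


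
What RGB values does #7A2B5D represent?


7A → 122 (R)
2B → 43 (G)
5D → 93 (B)
= RGB(122, 43, 93)


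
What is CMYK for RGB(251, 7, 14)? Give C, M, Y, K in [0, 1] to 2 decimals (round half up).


R'=251/255≈0.9843, G'=7/255≈0.0275, B'=14/255≈0.0549
K = 1 - max(R',G',B') = 1 - 251/255 = 4/255 = 0.01568… → 0.02
(1-R'-K)/(1-K) simplifies to (max-R)/max with max = 251:
C = (251-251)/251 = 0/251 = 0 → 0.00
M = (251-7)/251 = 244/251 = 0.97211… → 0.97
Y = (251-14)/251 = 237/251 = 0.94422… → 0.94
= CMYK(0.00, 0.97, 0.94, 0.02)


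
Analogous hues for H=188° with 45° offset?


Base hue: 188°
Left analog: (188 - 45) mod 360 = 143°
Right analog: (188 + 45) mod 360 = 233°
Analogous hues = 143° and 233°


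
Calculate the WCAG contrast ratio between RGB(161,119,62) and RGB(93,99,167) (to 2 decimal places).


Linearize each sRGB channel c=v/255: c/12.92 if c ≤ 0.04045 else ((c+0.055)/1.055)^2.4
L = 0.2126×R_lin + 0.7152×G_lin + 0.0722×B_lin
Color 1 (161,119,62):
  R=161: 161/255≈0.6314 > 0.04045 → ((0.6314+0.055)/1.055)^2.4 ≈ 0.35640
  G=119: 119/255≈0.4667 > 0.04045 → ((0.4667+0.055)/1.055)^2.4 ≈ 0.18447
  B=62: 62/255≈0.2431 > 0.04045 → ((0.2431+0.055)/1.055)^2.4 ≈ 0.04817
  L1 = 0.2126×0.35640 + 0.7152×0.18447 + 0.0722×0.04817 ≈ 0.21119
Color 2 (93,99,167):
  R=93: 93/255≈0.3647 > 0.04045 → ((0.3647+0.055)/1.055)^2.4 ≈ 0.10946
  G=99: 99/255≈0.3882 > 0.04045 → ((0.3882+0.055)/1.055)^2.4 ≈ 0.12477
  B=167: 167/255≈0.6549 > 0.04045 → ((0.6549+0.055)/1.055)^2.4 ≈ 0.38643
  L2 = 0.2126×0.10946 + 0.7152×0.12477 + 0.0722×0.38643 ≈ 0.14041
Lighter = 0.21119, Darker = 0.14041
Ratio = (L_lighter + 0.05) / (L_darker + 0.05)
Ratio = (0.21119 + 0.05) / (0.14041 + 0.05) = 0.26119 / 0.19041 ≈ 1.3717
Ratio ≈ 1.37:1


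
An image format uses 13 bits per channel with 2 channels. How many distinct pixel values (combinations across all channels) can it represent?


Total bits = 13 bits/channel × 2 channels = 26 bits
Distinct pixel values = 2^26
= 67,108,864 pixel values


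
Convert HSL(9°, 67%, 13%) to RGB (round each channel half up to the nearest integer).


H=9°, S=0.67, L=0.13
C = (1-|2L-1|)×S = (1-|-0.74|)×0.67 = 0.1742
H' = H/60 = 9/60 ≈ 0.1500; X = C×(1-|H' mod 2 - 1|) = 0.02613
m = L - C/2 = 0.13 - 0.0871 = 0.0429
Sector ⌊H'⌋ = 0 → (R',G',B') = (0.1742, 0.02613, 0.0)
RGB = ((R'+m)×255, (G'+m)×255, (B'+m)×255) = (55.3605, 17.60265, 10.9395)
Round half up → RGB(55, 18, 11)


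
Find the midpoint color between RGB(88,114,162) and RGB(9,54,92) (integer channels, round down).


Midpoint: each channel = ⌊(C₁+C₂)/2⌋
R: ⌊(88+9)/2⌋ = 48
G: ⌊(114+54)/2⌋ = 84
B: ⌊(162+92)/2⌋ = 127
= RGB(48, 84, 127)


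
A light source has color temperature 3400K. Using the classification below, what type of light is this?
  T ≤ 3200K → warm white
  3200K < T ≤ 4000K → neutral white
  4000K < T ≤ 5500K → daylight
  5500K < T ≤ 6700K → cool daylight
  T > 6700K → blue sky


Temperature: 3400K
3200K < 3400K ≤ 4000K → neutral white
Classification: neutral white


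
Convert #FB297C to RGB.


FB → 251 (R)
29 → 41 (G)
7C → 124 (B)
= RGB(251, 41, 124)


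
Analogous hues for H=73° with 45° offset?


Base hue: 73°
Left analog: (73 - 45) mod 360 = 28°
Right analog: (73 + 45) mod 360 = 118°
Analogous hues = 28° and 118°


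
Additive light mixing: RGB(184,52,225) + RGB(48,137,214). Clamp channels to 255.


Additive: each channel = min(255, C₁+C₂)
R: 184+48 = 232 → 232
G: 52+137 = 189 → 189
B: 225+214 = 439 → 255
= RGB(232, 189, 255)


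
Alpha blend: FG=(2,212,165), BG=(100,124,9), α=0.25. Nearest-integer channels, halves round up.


C = α×F + (1-α)×B, with 1-α = 0.75
R: 0.25×2 + 0.75×100 = 0.50 + 75.00 = 75.50 → 76
G: 0.25×212 + 0.75×124 = 53.00 + 93.00 = 146.00 → 146
B: 0.25×165 + 0.75×9 = 41.25 + 6.75 = 48.00 → 48
= RGB(76, 146, 48)


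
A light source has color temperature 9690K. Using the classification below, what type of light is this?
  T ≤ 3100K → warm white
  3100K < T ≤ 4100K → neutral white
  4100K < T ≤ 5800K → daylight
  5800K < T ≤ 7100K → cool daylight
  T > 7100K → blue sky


Temperature: 9690K
9690K > 7100K → blue sky
Classification: blue sky


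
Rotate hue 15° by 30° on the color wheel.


New hue = (H + rotation) mod 360
New hue = (15 + 30) mod 360
= 45 mod 360
= 45°


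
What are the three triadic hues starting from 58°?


Triadic: equally spaced at 120° intervals
H1 = 58°
H2 = (58 + 120) mod 360 = 178°
H3 = (58 + 240) mod 360 = 298°
Triadic = 58°, 178°, 298°


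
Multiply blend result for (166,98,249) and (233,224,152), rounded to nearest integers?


Multiply: C = A×B/255, rounded to nearest integer
R: 166×233/255 = 38678/255 ≈ 151.678 → 152
G: 98×224/255 = 21952/255 ≈ 86.086 → 86
B: 249×152/255 = 37848/255 ≈ 148.424 → 148
= RGB(152, 86, 148)


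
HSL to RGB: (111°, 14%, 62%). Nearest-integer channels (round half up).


H=111°, S=0.14, L=0.62
C = (1-|2L-1|)×S = (1-|0.24|)×0.14 = 0.1064
H' = H/60 = 111/60 ≈ 1.8500; X = C×(1-|H' mod 2 - 1|) = 0.01596
m = L - C/2 = 0.62 - 0.0532 = 0.5668
Sector ⌊H'⌋ = 1 → (R',G',B') = (0.01596, 0.1064, 0.0)
RGB = ((R'+m)×255, (G'+m)×255, (B'+m)×255) = (148.6038, 171.666, 144.534)
Round half up → RGB(149, 172, 145)


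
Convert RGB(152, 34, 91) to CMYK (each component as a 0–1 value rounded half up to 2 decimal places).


R'=152/255≈0.5961, G'=34/255≈0.1333, B'=91/255≈0.3569
K = 1 - max(R',G',B') = 1 - 152/255 = 103/255 = 0.40392… → 0.40
(1-R'-K)/(1-K) simplifies to (max-R)/max with max = 152:
C = (152-152)/152 = 0/152 = 0 → 0.00
M = (152-34)/152 = 118/152 = 0.77631… → 0.78
Y = (152-91)/152 = 61/152 = 0.40131… → 0.40
= CMYK(0.00, 0.78, 0.40, 0.40)


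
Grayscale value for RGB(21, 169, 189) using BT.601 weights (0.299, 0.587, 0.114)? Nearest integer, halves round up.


Gray = 0.299×R + 0.587×G + 0.114×B
Gray = 0.299×21 + 0.587×169 + 0.114×189
Gray = 6.279 + 99.203 + 21.546
Gray = 127.028 → round half up → 127
Gray = 127


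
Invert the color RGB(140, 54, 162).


Invert: (255-R, 255-G, 255-B)
R: 255-140 = 115
G: 255-54 = 201
B: 255-162 = 93
= RGB(115, 201, 93)


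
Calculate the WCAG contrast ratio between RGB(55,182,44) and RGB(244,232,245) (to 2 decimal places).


Linearize each sRGB channel c=v/255: c/12.92 if c ≤ 0.04045 else ((c+0.055)/1.055)^2.4
L = 0.2126×R_lin + 0.7152×G_lin + 0.0722×B_lin
Color 1 (55,182,44):
  R=55: 55/255≈0.2157 > 0.04045 → ((0.2157+0.055)/1.055)^2.4 ≈ 0.03820
  G=182: 182/255≈0.7137 > 0.04045 → ((0.7137+0.055)/1.055)^2.4 ≈ 0.46778
  B=44: 44/255≈0.1725 > 0.04045 → ((0.1725+0.055)/1.055)^2.4 ≈ 0.02519
  L1 = 0.2126×0.03820 + 0.7152×0.46778 + 0.0722×0.02519 ≈ 0.34450
Color 2 (244,232,245):
  R=244: 244/255≈0.9569 > 0.04045 → ((0.9569+0.055)/1.055)^2.4 ≈ 0.90466
  G=232: 232/255≈0.9098 > 0.04045 → ((0.9098+0.055)/1.055)^2.4 ≈ 0.80695
  B=245: 245/255≈0.9608 > 0.04045 → ((0.9608+0.055)/1.055)^2.4 ≈ 0.91310
  L2 = 0.2126×0.90466 + 0.7152×0.80695 + 0.0722×0.91310 ≈ 0.83539
Lighter = 0.83539, Darker = 0.34450
Ratio = (L_lighter + 0.05) / (L_darker + 0.05)
Ratio = (0.83539 + 0.05) / (0.34450 + 0.05) = 0.88539 / 0.39450 ≈ 2.2443
Ratio ≈ 2.24:1


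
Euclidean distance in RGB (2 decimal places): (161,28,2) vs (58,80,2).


d = √[(R₁-R₂)² + (G₁-G₂)² + (B₁-B₂)²]
d = √[(161-58)² + (28-80)² + (2-2)²]
d = √[10609 + 2704 + 0]
d = √13313
d ≈ 115.38


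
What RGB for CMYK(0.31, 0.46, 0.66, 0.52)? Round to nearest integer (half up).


R = 255 × (1-C) × (1-K) = 255 × 0.69 × 0.48 = 84.456 → 84
G = 255 × (1-M) × (1-K) = 255 × 0.54 × 0.48 = 66.096 → 66
B = 255 × (1-Y) × (1-K) = 255 × 0.34 × 0.48 = 41.616 → 42
= RGB(84, 66, 42)


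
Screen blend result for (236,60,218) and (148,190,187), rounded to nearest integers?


Screen: C = 255 - (255-A)×(255-B)/255, rounded to nearest integer
R: 255 - (255-236)×(255-148)/255 = 255 - 2033/255 ≈ 255 - 7.973 = 247.027 → 247
G: 255 - (255-60)×(255-190)/255 = 255 - 12675/255 ≈ 255 - 49.706 = 205.294 → 205
B: 255 - (255-218)×(255-187)/255 = 255 - 2516/255 ≈ 255 - 9.867 = 245.133 → 245
= RGB(247, 205, 245)


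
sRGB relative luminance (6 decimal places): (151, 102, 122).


Linearize each channel (sRGB transfer function): c = v/255; c_lin = c/12.92 if c ≤ 0.04045, else ((c+0.055)/1.055)^2.4
  R: 151/255 ≈ 0.592157 > 0.04045 → ((0.592157+0.055)/1.055)^2.4 ≈ 0.309469
  G: 102/255 ≈ 0.400000 > 0.04045 → ((0.400000+0.055)/1.055)^2.4 ≈ 0.132868
  B: 122/255 ≈ 0.478431 > 0.04045 → ((0.478431+0.055)/1.055)^2.4 ≈ 0.194618
R_lin = 0.309469, G_lin = 0.132868, B_lin = 0.194618
L = 0.2126×R + 0.7152×G + 0.0722×B
L = 0.2126×0.309469 + 0.7152×0.132868 + 0.0722×0.194618
L ≈ 0.174872


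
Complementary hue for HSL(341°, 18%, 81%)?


Complement = opposite side of color wheel = hue + 180°
H' = (341 + 180) mod 360 = 161°
S and L unchanged.
= HSL(161°, 18%, 81%)


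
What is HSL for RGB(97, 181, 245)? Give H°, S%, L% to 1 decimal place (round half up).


Normalize: R'=97/255≈0.3804, G'=181/255≈0.7098, B'=245/255≈0.9608
Max=245/255, Min=97/255, Δ=Max-Min=148/255
L = (Max+Min)/2 = (245+97)/510 = 342/510 = 0.67058… → L = 67.1%
L > 0.5 → S = Δ/(2-Max-Min) = 148/(510-245-97) = 148/168 = 0.88095… → S = 88.1%
(the 1/255 factors cancel in S and H, so raw channel differences can be used)
Max is B' → H = 60 × ((R-G)/Δ + 4) = 60 × ((97-181)/148 + 4)
  -84/148 + 4 = -0.5675… + 4 = 3.4324…
  H = 60 × 3.4324… = 205.945…° → H = 205.9°
= HSL(205.9°, 88.1%, 67.1%)


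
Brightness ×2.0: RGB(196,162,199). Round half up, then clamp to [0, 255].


Multiply each channel by 2.0, round half up, clamp to [0, 255]
R: 196×2.0 = 392 → clamp → 255
G: 162×2.0 = 324 → clamp → 255
B: 199×2.0 = 398 → clamp → 255
= RGB(255, 255, 255)


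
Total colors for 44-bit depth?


Colors = 2^bits = 2^44
= 17,592,186,044,416 colors


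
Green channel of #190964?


Color: #190964
R = 19 = 25
G = 09 = 9
B = 64 = 100
Green = 9


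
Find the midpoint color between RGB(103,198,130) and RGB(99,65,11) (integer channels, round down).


Midpoint: each channel = ⌊(C₁+C₂)/2⌋
R: ⌊(103+99)/2⌋ = 101
G: ⌊(198+65)/2⌋ = 131
B: ⌊(130+11)/2⌋ = 70
= RGB(101, 131, 70)


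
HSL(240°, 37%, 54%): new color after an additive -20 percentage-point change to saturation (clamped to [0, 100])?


Original S = 37%
Adjustment = -20 percentage points
New S = 37 + (-20) = 17
Clamp to [0, 100] → 17
= HSL(240°, 17%, 54%)


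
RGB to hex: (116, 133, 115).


R = 116 → 74 (hex)
G = 133 → 85 (hex)
B = 115 → 73 (hex)
Hex = #748573


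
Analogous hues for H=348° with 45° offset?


Base hue: 348°
Left analog: (348 - 45) mod 360 = 303°
Right analog: (348 + 45) mod 360 = 33°
Analogous hues = 303° and 33°


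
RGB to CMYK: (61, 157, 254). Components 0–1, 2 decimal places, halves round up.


R'=61/255≈0.2392, G'=157/255≈0.6157, B'=254/255≈0.9961
K = 1 - max(R',G',B') = 1 - 254/255 = 1/255 = 0.00392… → 0.00
(1-R'-K)/(1-K) simplifies to (max-R)/max with max = 254:
C = (254-61)/254 = 193/254 = 0.75984… → 0.76
M = (254-157)/254 = 97/254 = 0.38188… → 0.38
Y = (254-254)/254 = 0/254 = 0 → 0.00
= CMYK(0.76, 0.38, 0.00, 0.00)


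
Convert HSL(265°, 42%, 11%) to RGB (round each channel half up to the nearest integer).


H=265°, S=0.42, L=0.11
C = (1-|2L-1|)×S = (1-|-0.78|)×0.42 = 0.0924
H' = H/60 = 265/60 ≈ 4.4167; X = C×(1-|H' mod 2 - 1|) = 0.0385
m = L - C/2 = 0.11 - 0.0462 = 0.0638
Sector ⌊H'⌋ = 4 → (R',G',B') = (0.0385, 0.0, 0.0924)
RGB = ((R'+m)×255, (G'+m)×255, (B'+m)×255) = (26.0865, 16.269, 39.831)
Round half up → RGB(26, 16, 40)


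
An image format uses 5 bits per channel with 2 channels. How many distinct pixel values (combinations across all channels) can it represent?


Total bits = 5 bits/channel × 2 channels = 10 bits
Distinct pixel values = 2^10
= 1,024 pixel values


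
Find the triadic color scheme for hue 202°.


Triadic: equally spaced at 120° intervals
H1 = 202°
H2 = (202 + 120) mod 360 = 322°
H3 = (202 + 240) mod 360 = 82°
Triadic = 202°, 322°, 82°


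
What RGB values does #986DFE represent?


98 → 152 (R)
6D → 109 (G)
FE → 254 (B)
= RGB(152, 109, 254)


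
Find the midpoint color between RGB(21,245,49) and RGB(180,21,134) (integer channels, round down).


Midpoint: each channel = ⌊(C₁+C₂)/2⌋
R: ⌊(21+180)/2⌋ = 100
G: ⌊(245+21)/2⌋ = 133
B: ⌊(49+134)/2⌋ = 91
= RGB(100, 133, 91)


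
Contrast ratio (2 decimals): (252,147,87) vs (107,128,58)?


Linearize each sRGB channel c=v/255: c/12.92 if c ≤ 0.04045 else ((c+0.055)/1.055)^2.4
L = 0.2126×R_lin + 0.7152×G_lin + 0.0722×B_lin
Color 1 (252,147,87):
  R=252: 252/255≈0.9882 > 0.04045 → ((0.9882+0.055)/1.055)^2.4 ≈ 0.97345
  G=147: 147/255≈0.5765 > 0.04045 → ((0.5765+0.055)/1.055)^2.4 ≈ 0.29177
  B=87: 87/255≈0.3412 > 0.04045 → ((0.3412+0.055)/1.055)^2.4 ≈ 0.09531
  L1 = 0.2126×0.97345 + 0.7152×0.29177 + 0.0722×0.09531 ≈ 0.42251
Color 2 (107,128,58):
  R=107: 107/255≈0.4196 > 0.04045 → ((0.4196+0.055)/1.055)^2.4 ≈ 0.14703
  G=128: 128/255≈0.5020 > 0.04045 → ((0.5020+0.055)/1.055)^2.4 ≈ 0.21586
  B=58: 58/255≈0.2275 > 0.04045 → ((0.2275+0.055)/1.055)^2.4 ≈ 0.04231
  L2 = 0.2126×0.14703 + 0.7152×0.21586 + 0.0722×0.04231 ≈ 0.18870
Lighter = 0.42251, Darker = 0.18870
Ratio = (L_lighter + 0.05) / (L_darker + 0.05)
Ratio = (0.42251 + 0.05) / (0.18870 + 0.05) = 0.47251 / 0.23870 ≈ 1.9795
Ratio ≈ 1.98:1


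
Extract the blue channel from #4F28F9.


Color: #4F28F9
R = 4F = 79
G = 28 = 40
B = F9 = 249
Blue = 249


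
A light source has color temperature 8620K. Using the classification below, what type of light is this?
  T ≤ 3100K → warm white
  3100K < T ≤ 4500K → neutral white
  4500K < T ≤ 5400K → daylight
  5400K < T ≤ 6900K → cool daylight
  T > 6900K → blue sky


Temperature: 8620K
8620K > 6900K → blue sky
Classification: blue sky


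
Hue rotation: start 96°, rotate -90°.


New hue = (H + rotation) mod 360
New hue = (96 -90) mod 360
= 6 mod 360
= 6°


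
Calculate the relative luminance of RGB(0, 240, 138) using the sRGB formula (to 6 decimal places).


Linearize each channel (sRGB transfer function): c = v/255; c_lin = c/12.92 if c ≤ 0.04045, else ((c+0.055)/1.055)^2.4
  R: 0/255 ≈ 0.000000 ≤ 0.04045 → 0.000000/12.92 ≈ 0.000000
  G: 240/255 ≈ 0.941176 > 0.04045 → ((0.941176+0.055)/1.055)^2.4 ≈ 0.871367
  B: 138/255 ≈ 0.541176 > 0.04045 → ((0.541176+0.055)/1.055)^2.4 ≈ 0.254152
R_lin = 0.000000, G_lin = 0.871367, B_lin = 0.254152
L = 0.2126×R + 0.7152×G + 0.0722×B
L = 0.2126×0.000000 + 0.7152×0.871367 + 0.0722×0.254152
L ≈ 0.641552


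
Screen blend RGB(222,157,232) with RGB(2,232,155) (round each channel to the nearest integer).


Screen: C = 255 - (255-A)×(255-B)/255, rounded to nearest integer
R: 255 - (255-222)×(255-2)/255 = 255 - 8349/255 ≈ 255 - 32.741 = 222.259 → 222
G: 255 - (255-157)×(255-232)/255 = 255 - 2254/255 ≈ 255 - 8.839 = 246.161 → 246
B: 255 - (255-232)×(255-155)/255 = 255 - 2300/255 ≈ 255 - 9.020 = 245.980 → 246
= RGB(222, 246, 246)


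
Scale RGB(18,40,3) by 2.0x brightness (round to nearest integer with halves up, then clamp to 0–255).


Multiply each channel by 2.0, round half up, clamp to [0, 255]
R: 18×2.0 = 36
G: 40×2.0 = 80
B: 3×2.0 = 6
= RGB(36, 80, 6)


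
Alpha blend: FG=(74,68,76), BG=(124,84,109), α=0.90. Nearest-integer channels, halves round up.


C = α×F + (1-α)×B, with 1-α = 0.10
R: 0.90×74 + 0.10×124 = 66.60 + 12.40 = 79.00 → 79
G: 0.90×68 + 0.10×84 = 61.20 + 8.40 = 69.60 → 70
B: 0.90×76 + 0.10×109 = 68.40 + 10.90 = 79.30 → 79
= RGB(79, 70, 79)


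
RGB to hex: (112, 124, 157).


R = 112 → 70 (hex)
G = 124 → 7C (hex)
B = 157 → 9D (hex)
Hex = #707C9D


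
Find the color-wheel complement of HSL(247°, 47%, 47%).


Complement = opposite side of color wheel = hue + 180°
H' = (247 + 180) mod 360 = 67°
S and L unchanged.
= HSL(67°, 47%, 47%)


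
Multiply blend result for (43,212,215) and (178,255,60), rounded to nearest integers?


Multiply: C = A×B/255, rounded to nearest integer
R: 43×178/255 = 7654/255 ≈ 30.016 → 30
G: 212×255/255 = 54060/255 ≈ 212.000 → 212
B: 215×60/255 = 12900/255 ≈ 50.588 → 51
= RGB(30, 212, 51)


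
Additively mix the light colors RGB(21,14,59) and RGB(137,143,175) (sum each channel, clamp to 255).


Additive: each channel = min(255, C₁+C₂)
R: 21+137 = 158 → 158
G: 14+143 = 157 → 157
B: 59+175 = 234 → 234
= RGB(158, 157, 234)


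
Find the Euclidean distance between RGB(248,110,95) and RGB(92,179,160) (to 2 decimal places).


d = √[(R₁-R₂)² + (G₁-G₂)² + (B₁-B₂)²]
d = √[(248-92)² + (110-179)² + (95-160)²]
d = √[24336 + 4761 + 4225]
d = √33322
d ≈ 182.54


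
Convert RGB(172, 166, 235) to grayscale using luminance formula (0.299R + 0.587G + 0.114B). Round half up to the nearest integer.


Gray = 0.299×R + 0.587×G + 0.114×B
Gray = 0.299×172 + 0.587×166 + 0.114×235
Gray = 51.428 + 97.442 + 26.790
Gray = 175.660 → round half up → 176
Gray = 176


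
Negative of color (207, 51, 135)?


Invert: (255-R, 255-G, 255-B)
R: 255-207 = 48
G: 255-51 = 204
B: 255-135 = 120
= RGB(48, 204, 120)


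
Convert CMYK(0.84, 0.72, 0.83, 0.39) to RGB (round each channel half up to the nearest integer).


R = 255 × (1-C) × (1-K) = 255 × 0.16 × 0.61 = 24.888 → 25
G = 255 × (1-M) × (1-K) = 255 × 0.28 × 0.61 = 43.554 → 44
B = 255 × (1-Y) × (1-K) = 255 × 0.17 × 0.61 = 26.4435 → 26
= RGB(25, 44, 26)


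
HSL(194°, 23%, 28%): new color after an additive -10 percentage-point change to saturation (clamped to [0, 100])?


Original S = 23%
Adjustment = -10 percentage points
New S = 23 + (-10) = 13
Clamp to [0, 100] → 13
= HSL(194°, 13%, 28%)


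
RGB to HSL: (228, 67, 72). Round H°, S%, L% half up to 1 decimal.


Normalize: R'=228/255≈0.8941, G'=67/255≈0.2627, B'=72/255≈0.2824
Max=228/255, Min=67/255, Δ=Max-Min=161/255
L = (Max+Min)/2 = (228+67)/510 = 295/510 = 0.57843… → L = 57.8%
L > 0.5 → S = Δ/(2-Max-Min) = 161/(510-228-67) = 161/215 = 0.74883… → S = 74.9%
(the 1/255 factors cancel in S and H, so raw channel differences can be used)
Max is R' → H = 60 × (((G-B)/Δ) mod 6) = 60 × (((67-72)/161) mod 6)
  (-5)/161 = -0.0310…; negative, so add 6 → 5.9689…
  H = 60 × 5.9689… = 358.136…° → H = 358.1°
= HSL(358.1°, 74.9%, 57.8%)


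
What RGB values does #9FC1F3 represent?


9F → 159 (R)
C1 → 193 (G)
F3 → 243 (B)
= RGB(159, 193, 243)


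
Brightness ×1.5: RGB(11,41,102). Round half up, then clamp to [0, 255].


Multiply each channel by 1.5, round half up, clamp to [0, 255]
R: 11×1.5 = 16.5 → round → 17
G: 41×1.5 = 61.5 → round → 62
B: 102×1.5 = 153
= RGB(17, 62, 153)


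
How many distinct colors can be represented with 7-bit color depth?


Colors = 2^bits = 2^7
= 128 colors


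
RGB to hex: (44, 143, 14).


R = 44 → 2C (hex)
G = 143 → 8F (hex)
B = 14 → 0E (hex)
Hex = #2C8F0E


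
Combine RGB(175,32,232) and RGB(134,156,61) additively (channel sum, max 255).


Additive: each channel = min(255, C₁+C₂)
R: 175+134 = 309 → 255
G: 32+156 = 188 → 188
B: 232+61 = 293 → 255
= RGB(255, 188, 255)


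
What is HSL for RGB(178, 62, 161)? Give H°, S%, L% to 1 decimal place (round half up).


Normalize: R'=178/255≈0.6980, G'=62/255≈0.2431, B'=161/255≈0.6314
Max=178/255, Min=62/255, Δ=Max-Min=116/255
L = (Max+Min)/2 = (178+62)/510 = 240/510 = 0.47058… → L = 47.1%
L ≤ 0.5 → S = Δ/(Max+Min) = 116/(178+62) = 116/240 = 0.48333… → S = 48.3%
(the 1/255 factors cancel in S and H, so raw channel differences can be used)
Max is R' → H = 60 × (((G-B)/Δ) mod 6) = 60 × (((62-161)/116) mod 6)
  (-99)/116 = -0.8534…; negative, so add 6 → 5.1465…
  H = 60 × 5.1465… = 308.793…° → H = 308.8°
= HSL(308.8°, 48.3%, 47.1%)


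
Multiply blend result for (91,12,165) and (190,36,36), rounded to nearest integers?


Multiply: C = A×B/255, rounded to nearest integer
R: 91×190/255 = 17290/255 ≈ 67.804 → 68
G: 12×36/255 = 432/255 ≈ 1.694 → 2
B: 165×36/255 = 5940/255 ≈ 23.294 → 23
= RGB(68, 2, 23)
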